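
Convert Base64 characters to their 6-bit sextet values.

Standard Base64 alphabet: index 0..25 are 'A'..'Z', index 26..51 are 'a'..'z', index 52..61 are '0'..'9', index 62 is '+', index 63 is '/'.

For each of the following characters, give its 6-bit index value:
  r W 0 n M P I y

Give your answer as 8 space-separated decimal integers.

'r': a..z range, 26 + ord('r') − ord('a') = 43
'W': A..Z range, ord('W') − ord('A') = 22
'0': 0..9 range, 52 + ord('0') − ord('0') = 52
'n': a..z range, 26 + ord('n') − ord('a') = 39
'M': A..Z range, ord('M') − ord('A') = 12
'P': A..Z range, ord('P') − ord('A') = 15
'I': A..Z range, ord('I') − ord('A') = 8
'y': a..z range, 26 + ord('y') − ord('a') = 50

Answer: 43 22 52 39 12 15 8 50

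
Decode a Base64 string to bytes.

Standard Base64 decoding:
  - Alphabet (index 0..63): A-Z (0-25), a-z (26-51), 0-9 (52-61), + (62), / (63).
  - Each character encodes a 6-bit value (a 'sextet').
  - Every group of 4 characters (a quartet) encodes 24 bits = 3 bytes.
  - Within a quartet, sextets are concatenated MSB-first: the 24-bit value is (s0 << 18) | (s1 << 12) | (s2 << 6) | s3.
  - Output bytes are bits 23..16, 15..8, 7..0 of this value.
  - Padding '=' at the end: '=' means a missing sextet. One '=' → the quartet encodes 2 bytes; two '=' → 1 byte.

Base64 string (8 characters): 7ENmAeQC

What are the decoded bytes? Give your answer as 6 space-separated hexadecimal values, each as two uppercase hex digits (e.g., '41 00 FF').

Answer: EC 43 66 01 E4 02

Derivation:
After char 0 ('7'=59): chars_in_quartet=1 acc=0x3B bytes_emitted=0
After char 1 ('E'=4): chars_in_quartet=2 acc=0xEC4 bytes_emitted=0
After char 2 ('N'=13): chars_in_quartet=3 acc=0x3B10D bytes_emitted=0
After char 3 ('m'=38): chars_in_quartet=4 acc=0xEC4366 -> emit EC 43 66, reset; bytes_emitted=3
After char 4 ('A'=0): chars_in_quartet=1 acc=0x0 bytes_emitted=3
After char 5 ('e'=30): chars_in_quartet=2 acc=0x1E bytes_emitted=3
After char 6 ('Q'=16): chars_in_quartet=3 acc=0x790 bytes_emitted=3
After char 7 ('C'=2): chars_in_quartet=4 acc=0x1E402 -> emit 01 E4 02, reset; bytes_emitted=6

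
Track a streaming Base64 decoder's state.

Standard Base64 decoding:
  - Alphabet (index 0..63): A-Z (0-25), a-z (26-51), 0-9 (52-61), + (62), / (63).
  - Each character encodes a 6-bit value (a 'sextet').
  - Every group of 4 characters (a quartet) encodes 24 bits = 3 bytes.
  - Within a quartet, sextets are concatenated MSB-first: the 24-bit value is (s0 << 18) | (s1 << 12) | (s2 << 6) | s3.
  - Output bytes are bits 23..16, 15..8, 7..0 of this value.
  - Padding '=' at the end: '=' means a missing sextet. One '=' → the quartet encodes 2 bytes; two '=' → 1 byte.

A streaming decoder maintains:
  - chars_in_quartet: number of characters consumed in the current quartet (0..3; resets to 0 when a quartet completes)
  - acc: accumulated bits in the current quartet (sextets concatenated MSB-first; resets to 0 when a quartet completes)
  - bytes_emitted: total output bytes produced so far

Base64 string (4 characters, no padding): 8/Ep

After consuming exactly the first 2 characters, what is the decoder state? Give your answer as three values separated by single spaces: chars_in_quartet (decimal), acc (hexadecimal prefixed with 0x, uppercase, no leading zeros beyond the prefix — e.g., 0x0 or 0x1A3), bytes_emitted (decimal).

Answer: 2 0xF3F 0

Derivation:
After char 0 ('8'=60): chars_in_quartet=1 acc=0x3C bytes_emitted=0
After char 1 ('/'=63): chars_in_quartet=2 acc=0xF3F bytes_emitted=0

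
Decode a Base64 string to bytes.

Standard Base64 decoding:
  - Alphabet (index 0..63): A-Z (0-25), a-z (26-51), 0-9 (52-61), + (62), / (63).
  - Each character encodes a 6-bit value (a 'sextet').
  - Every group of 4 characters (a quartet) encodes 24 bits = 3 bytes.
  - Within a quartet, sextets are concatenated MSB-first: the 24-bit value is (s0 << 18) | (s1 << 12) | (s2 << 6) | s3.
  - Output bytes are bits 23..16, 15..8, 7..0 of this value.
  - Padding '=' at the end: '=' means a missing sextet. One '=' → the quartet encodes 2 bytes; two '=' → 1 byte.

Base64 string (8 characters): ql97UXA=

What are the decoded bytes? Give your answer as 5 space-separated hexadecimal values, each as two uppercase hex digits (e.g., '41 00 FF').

After char 0 ('q'=42): chars_in_quartet=1 acc=0x2A bytes_emitted=0
After char 1 ('l'=37): chars_in_quartet=2 acc=0xAA5 bytes_emitted=0
After char 2 ('9'=61): chars_in_quartet=3 acc=0x2A97D bytes_emitted=0
After char 3 ('7'=59): chars_in_quartet=4 acc=0xAA5F7B -> emit AA 5F 7B, reset; bytes_emitted=3
After char 4 ('U'=20): chars_in_quartet=1 acc=0x14 bytes_emitted=3
After char 5 ('X'=23): chars_in_quartet=2 acc=0x517 bytes_emitted=3
After char 6 ('A'=0): chars_in_quartet=3 acc=0x145C0 bytes_emitted=3
Padding '=': partial quartet acc=0x145C0 -> emit 51 70; bytes_emitted=5

Answer: AA 5F 7B 51 70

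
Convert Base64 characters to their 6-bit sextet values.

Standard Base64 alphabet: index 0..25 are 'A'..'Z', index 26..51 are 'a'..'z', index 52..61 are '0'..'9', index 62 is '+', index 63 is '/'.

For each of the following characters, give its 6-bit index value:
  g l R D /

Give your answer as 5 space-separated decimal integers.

Answer: 32 37 17 3 63

Derivation:
'g': a..z range, 26 + ord('g') − ord('a') = 32
'l': a..z range, 26 + ord('l') − ord('a') = 37
'R': A..Z range, ord('R') − ord('A') = 17
'D': A..Z range, ord('D') − ord('A') = 3
'/': index 63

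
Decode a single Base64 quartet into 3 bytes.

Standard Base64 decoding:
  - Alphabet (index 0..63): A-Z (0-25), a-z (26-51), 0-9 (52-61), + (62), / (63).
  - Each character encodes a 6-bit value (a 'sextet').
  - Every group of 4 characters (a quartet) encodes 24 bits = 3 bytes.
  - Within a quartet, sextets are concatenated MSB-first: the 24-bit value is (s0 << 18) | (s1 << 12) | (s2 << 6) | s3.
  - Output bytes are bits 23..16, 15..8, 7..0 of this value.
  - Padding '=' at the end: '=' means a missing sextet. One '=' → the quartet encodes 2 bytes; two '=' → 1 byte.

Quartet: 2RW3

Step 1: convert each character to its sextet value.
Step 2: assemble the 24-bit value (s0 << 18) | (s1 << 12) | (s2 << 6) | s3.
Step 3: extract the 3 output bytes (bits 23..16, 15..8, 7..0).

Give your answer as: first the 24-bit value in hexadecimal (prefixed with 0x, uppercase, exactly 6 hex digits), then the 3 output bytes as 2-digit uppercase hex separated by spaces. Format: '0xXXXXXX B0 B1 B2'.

Answer: 0xD915B7 D9 15 B7

Derivation:
Sextets: 2=54, R=17, W=22, 3=55
24-bit: (54<<18) | (17<<12) | (22<<6) | 55
      = 0xD80000 | 0x011000 | 0x000580 | 0x000037
      = 0xD915B7
Bytes: (v>>16)&0xFF=D9, (v>>8)&0xFF=15, v&0xFF=B7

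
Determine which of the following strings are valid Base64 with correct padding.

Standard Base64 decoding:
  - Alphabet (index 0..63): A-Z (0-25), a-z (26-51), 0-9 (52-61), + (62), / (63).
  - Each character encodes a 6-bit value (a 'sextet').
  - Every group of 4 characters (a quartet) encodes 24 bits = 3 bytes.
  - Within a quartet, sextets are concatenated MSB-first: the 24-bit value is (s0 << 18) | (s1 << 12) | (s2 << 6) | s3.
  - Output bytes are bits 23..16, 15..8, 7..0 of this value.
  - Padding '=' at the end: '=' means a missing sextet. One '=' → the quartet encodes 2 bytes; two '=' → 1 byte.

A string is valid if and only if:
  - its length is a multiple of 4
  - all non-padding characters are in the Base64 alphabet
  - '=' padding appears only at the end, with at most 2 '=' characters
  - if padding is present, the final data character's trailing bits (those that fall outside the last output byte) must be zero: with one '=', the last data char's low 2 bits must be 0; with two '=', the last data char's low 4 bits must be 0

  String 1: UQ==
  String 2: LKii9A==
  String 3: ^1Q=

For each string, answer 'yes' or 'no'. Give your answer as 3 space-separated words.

String 1: 'UQ==' → valid
String 2: 'LKii9A==' → valid
String 3: '^1Q=' → invalid (bad char(s): ['^'])

Answer: yes yes no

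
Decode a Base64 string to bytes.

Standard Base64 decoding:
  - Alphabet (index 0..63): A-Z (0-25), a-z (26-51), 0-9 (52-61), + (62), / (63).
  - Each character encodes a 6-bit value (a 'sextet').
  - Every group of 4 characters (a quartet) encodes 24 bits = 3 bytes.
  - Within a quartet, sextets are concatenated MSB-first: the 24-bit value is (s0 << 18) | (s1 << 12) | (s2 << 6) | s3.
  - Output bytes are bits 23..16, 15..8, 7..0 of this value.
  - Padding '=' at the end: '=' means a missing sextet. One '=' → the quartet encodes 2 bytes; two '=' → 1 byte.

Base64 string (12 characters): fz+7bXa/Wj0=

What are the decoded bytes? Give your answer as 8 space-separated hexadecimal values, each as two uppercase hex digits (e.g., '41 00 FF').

Answer: 7F 3F BB 6D 76 BF 5A 3D

Derivation:
After char 0 ('f'=31): chars_in_quartet=1 acc=0x1F bytes_emitted=0
After char 1 ('z'=51): chars_in_quartet=2 acc=0x7F3 bytes_emitted=0
After char 2 ('+'=62): chars_in_quartet=3 acc=0x1FCFE bytes_emitted=0
After char 3 ('7'=59): chars_in_quartet=4 acc=0x7F3FBB -> emit 7F 3F BB, reset; bytes_emitted=3
After char 4 ('b'=27): chars_in_quartet=1 acc=0x1B bytes_emitted=3
After char 5 ('X'=23): chars_in_quartet=2 acc=0x6D7 bytes_emitted=3
After char 6 ('a'=26): chars_in_quartet=3 acc=0x1B5DA bytes_emitted=3
After char 7 ('/'=63): chars_in_quartet=4 acc=0x6D76BF -> emit 6D 76 BF, reset; bytes_emitted=6
After char 8 ('W'=22): chars_in_quartet=1 acc=0x16 bytes_emitted=6
After char 9 ('j'=35): chars_in_quartet=2 acc=0x5A3 bytes_emitted=6
After char 10 ('0'=52): chars_in_quartet=3 acc=0x168F4 bytes_emitted=6
Padding '=': partial quartet acc=0x168F4 -> emit 5A 3D; bytes_emitted=8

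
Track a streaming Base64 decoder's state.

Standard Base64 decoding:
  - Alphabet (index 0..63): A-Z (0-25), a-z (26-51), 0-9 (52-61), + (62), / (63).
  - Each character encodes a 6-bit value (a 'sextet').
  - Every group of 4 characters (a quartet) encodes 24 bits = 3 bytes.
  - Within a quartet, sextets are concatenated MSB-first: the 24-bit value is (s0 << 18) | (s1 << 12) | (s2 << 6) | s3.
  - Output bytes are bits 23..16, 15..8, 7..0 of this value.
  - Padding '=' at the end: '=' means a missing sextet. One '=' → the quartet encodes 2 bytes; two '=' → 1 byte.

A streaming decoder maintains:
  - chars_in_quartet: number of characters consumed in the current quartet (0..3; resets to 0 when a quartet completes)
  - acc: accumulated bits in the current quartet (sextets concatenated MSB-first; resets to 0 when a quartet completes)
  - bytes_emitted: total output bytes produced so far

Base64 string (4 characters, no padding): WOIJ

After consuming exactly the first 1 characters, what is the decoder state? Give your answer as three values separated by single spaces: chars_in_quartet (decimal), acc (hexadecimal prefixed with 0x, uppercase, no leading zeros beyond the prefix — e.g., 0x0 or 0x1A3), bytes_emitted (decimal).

After char 0 ('W'=22): chars_in_quartet=1 acc=0x16 bytes_emitted=0

Answer: 1 0x16 0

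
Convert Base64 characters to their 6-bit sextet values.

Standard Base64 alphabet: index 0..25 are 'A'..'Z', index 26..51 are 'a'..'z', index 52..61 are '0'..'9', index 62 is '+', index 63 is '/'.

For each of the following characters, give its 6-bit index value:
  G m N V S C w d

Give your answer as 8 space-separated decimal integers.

'G': A..Z range, ord('G') − ord('A') = 6
'm': a..z range, 26 + ord('m') − ord('a') = 38
'N': A..Z range, ord('N') − ord('A') = 13
'V': A..Z range, ord('V') − ord('A') = 21
'S': A..Z range, ord('S') − ord('A') = 18
'C': A..Z range, ord('C') − ord('A') = 2
'w': a..z range, 26 + ord('w') − ord('a') = 48
'd': a..z range, 26 + ord('d') − ord('a') = 29

Answer: 6 38 13 21 18 2 48 29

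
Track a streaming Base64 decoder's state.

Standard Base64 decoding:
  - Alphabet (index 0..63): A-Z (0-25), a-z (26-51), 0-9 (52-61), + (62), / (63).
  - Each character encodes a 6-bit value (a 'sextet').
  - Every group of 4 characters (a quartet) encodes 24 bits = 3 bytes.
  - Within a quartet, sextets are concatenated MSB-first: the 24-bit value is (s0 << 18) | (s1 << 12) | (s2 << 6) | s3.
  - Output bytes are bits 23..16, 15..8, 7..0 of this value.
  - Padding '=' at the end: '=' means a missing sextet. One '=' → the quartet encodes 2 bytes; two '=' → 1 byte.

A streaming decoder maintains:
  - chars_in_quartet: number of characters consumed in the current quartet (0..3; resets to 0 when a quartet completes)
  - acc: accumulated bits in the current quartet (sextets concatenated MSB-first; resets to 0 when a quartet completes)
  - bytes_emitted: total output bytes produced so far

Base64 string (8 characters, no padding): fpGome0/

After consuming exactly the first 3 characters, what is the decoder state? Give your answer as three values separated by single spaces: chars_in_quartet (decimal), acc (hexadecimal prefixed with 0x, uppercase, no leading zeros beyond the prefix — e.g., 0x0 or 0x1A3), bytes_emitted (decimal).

Answer: 3 0x1FA46 0

Derivation:
After char 0 ('f'=31): chars_in_quartet=1 acc=0x1F bytes_emitted=0
After char 1 ('p'=41): chars_in_quartet=2 acc=0x7E9 bytes_emitted=0
After char 2 ('G'=6): chars_in_quartet=3 acc=0x1FA46 bytes_emitted=0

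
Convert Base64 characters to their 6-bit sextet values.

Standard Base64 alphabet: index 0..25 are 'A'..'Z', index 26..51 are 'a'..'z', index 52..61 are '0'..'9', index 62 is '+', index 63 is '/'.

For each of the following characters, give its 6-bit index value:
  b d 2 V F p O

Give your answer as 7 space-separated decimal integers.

Answer: 27 29 54 21 5 41 14

Derivation:
'b': a..z range, 26 + ord('b') − ord('a') = 27
'd': a..z range, 26 + ord('d') − ord('a') = 29
'2': 0..9 range, 52 + ord('2') − ord('0') = 54
'V': A..Z range, ord('V') − ord('A') = 21
'F': A..Z range, ord('F') − ord('A') = 5
'p': a..z range, 26 + ord('p') − ord('a') = 41
'O': A..Z range, ord('O') − ord('A') = 14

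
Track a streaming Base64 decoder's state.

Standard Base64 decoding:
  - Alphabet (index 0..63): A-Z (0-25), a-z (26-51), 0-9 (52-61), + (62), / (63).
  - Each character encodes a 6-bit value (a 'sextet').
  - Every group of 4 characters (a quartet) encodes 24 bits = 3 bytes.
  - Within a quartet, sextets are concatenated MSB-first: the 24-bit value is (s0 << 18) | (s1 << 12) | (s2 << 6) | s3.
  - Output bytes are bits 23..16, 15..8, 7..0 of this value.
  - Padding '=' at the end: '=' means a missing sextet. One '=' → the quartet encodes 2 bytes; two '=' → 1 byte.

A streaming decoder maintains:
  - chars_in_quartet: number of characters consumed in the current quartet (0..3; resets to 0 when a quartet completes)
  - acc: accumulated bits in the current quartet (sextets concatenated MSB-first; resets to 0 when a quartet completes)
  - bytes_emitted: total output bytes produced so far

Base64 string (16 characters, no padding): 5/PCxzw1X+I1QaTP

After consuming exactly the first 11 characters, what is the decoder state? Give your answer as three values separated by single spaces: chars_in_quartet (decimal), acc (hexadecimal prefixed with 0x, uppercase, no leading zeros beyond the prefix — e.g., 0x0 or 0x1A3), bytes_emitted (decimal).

After char 0 ('5'=57): chars_in_quartet=1 acc=0x39 bytes_emitted=0
After char 1 ('/'=63): chars_in_quartet=2 acc=0xE7F bytes_emitted=0
After char 2 ('P'=15): chars_in_quartet=3 acc=0x39FCF bytes_emitted=0
After char 3 ('C'=2): chars_in_quartet=4 acc=0xE7F3C2 -> emit E7 F3 C2, reset; bytes_emitted=3
After char 4 ('x'=49): chars_in_quartet=1 acc=0x31 bytes_emitted=3
After char 5 ('z'=51): chars_in_quartet=2 acc=0xC73 bytes_emitted=3
After char 6 ('w'=48): chars_in_quartet=3 acc=0x31CF0 bytes_emitted=3
After char 7 ('1'=53): chars_in_quartet=4 acc=0xC73C35 -> emit C7 3C 35, reset; bytes_emitted=6
After char 8 ('X'=23): chars_in_quartet=1 acc=0x17 bytes_emitted=6
After char 9 ('+'=62): chars_in_quartet=2 acc=0x5FE bytes_emitted=6
After char 10 ('I'=8): chars_in_quartet=3 acc=0x17F88 bytes_emitted=6

Answer: 3 0x17F88 6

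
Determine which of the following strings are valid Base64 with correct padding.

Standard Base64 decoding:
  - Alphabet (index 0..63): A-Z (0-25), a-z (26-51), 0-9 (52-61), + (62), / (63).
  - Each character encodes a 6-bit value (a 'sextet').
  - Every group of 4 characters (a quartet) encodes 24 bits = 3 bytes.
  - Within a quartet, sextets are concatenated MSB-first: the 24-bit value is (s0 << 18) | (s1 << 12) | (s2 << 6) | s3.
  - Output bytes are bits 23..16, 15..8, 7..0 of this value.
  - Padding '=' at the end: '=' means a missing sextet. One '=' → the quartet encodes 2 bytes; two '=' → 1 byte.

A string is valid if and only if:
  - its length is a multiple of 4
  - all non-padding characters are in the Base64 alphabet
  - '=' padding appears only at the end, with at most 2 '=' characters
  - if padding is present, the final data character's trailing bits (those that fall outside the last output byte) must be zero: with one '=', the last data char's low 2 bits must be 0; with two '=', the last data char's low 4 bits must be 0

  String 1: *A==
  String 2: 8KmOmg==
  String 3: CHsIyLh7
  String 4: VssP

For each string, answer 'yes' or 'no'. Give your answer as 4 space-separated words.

String 1: '*A==' → invalid (bad char(s): ['*'])
String 2: '8KmOmg==' → valid
String 3: 'CHsIyLh7' → valid
String 4: 'VssP' → valid

Answer: no yes yes yes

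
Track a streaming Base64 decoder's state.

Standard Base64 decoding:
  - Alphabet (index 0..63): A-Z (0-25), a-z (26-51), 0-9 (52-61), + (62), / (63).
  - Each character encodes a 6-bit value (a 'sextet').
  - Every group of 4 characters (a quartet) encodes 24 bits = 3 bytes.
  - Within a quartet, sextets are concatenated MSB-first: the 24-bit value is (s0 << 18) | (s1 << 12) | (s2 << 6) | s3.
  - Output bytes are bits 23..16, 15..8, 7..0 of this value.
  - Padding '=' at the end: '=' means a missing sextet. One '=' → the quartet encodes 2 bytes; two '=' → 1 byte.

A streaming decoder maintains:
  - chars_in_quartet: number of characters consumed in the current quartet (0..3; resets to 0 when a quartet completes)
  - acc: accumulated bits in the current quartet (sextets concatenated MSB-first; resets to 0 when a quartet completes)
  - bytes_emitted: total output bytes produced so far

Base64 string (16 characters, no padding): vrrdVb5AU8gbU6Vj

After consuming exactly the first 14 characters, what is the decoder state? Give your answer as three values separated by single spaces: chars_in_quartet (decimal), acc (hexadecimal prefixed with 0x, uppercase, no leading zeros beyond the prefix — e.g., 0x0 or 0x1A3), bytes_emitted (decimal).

After char 0 ('v'=47): chars_in_quartet=1 acc=0x2F bytes_emitted=0
After char 1 ('r'=43): chars_in_quartet=2 acc=0xBEB bytes_emitted=0
After char 2 ('r'=43): chars_in_quartet=3 acc=0x2FAEB bytes_emitted=0
After char 3 ('d'=29): chars_in_quartet=4 acc=0xBEBADD -> emit BE BA DD, reset; bytes_emitted=3
After char 4 ('V'=21): chars_in_quartet=1 acc=0x15 bytes_emitted=3
After char 5 ('b'=27): chars_in_quartet=2 acc=0x55B bytes_emitted=3
After char 6 ('5'=57): chars_in_quartet=3 acc=0x156F9 bytes_emitted=3
After char 7 ('A'=0): chars_in_quartet=4 acc=0x55BE40 -> emit 55 BE 40, reset; bytes_emitted=6
After char 8 ('U'=20): chars_in_quartet=1 acc=0x14 bytes_emitted=6
After char 9 ('8'=60): chars_in_quartet=2 acc=0x53C bytes_emitted=6
After char 10 ('g'=32): chars_in_quartet=3 acc=0x14F20 bytes_emitted=6
After char 11 ('b'=27): chars_in_quartet=4 acc=0x53C81B -> emit 53 C8 1B, reset; bytes_emitted=9
After char 12 ('U'=20): chars_in_quartet=1 acc=0x14 bytes_emitted=9
After char 13 ('6'=58): chars_in_quartet=2 acc=0x53A bytes_emitted=9

Answer: 2 0x53A 9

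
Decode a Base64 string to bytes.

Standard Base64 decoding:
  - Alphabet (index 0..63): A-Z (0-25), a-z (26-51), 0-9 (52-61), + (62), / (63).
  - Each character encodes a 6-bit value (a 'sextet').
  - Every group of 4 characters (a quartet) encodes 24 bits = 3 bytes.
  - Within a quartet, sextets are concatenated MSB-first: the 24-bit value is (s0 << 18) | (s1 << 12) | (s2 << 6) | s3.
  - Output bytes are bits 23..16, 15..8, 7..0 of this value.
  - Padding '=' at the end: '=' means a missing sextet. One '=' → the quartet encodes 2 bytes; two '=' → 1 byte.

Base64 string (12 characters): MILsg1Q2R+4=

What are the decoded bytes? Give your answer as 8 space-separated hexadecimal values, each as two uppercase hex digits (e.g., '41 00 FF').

After char 0 ('M'=12): chars_in_quartet=1 acc=0xC bytes_emitted=0
After char 1 ('I'=8): chars_in_quartet=2 acc=0x308 bytes_emitted=0
After char 2 ('L'=11): chars_in_quartet=3 acc=0xC20B bytes_emitted=0
After char 3 ('s'=44): chars_in_quartet=4 acc=0x3082EC -> emit 30 82 EC, reset; bytes_emitted=3
After char 4 ('g'=32): chars_in_quartet=1 acc=0x20 bytes_emitted=3
After char 5 ('1'=53): chars_in_quartet=2 acc=0x835 bytes_emitted=3
After char 6 ('Q'=16): chars_in_quartet=3 acc=0x20D50 bytes_emitted=3
After char 7 ('2'=54): chars_in_quartet=4 acc=0x835436 -> emit 83 54 36, reset; bytes_emitted=6
After char 8 ('R'=17): chars_in_quartet=1 acc=0x11 bytes_emitted=6
After char 9 ('+'=62): chars_in_quartet=2 acc=0x47E bytes_emitted=6
After char 10 ('4'=56): chars_in_quartet=3 acc=0x11FB8 bytes_emitted=6
Padding '=': partial quartet acc=0x11FB8 -> emit 47 EE; bytes_emitted=8

Answer: 30 82 EC 83 54 36 47 EE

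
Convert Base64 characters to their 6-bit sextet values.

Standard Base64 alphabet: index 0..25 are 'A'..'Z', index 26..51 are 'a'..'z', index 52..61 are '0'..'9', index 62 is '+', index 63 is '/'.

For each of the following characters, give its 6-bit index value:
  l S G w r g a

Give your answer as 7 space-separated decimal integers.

Answer: 37 18 6 48 43 32 26

Derivation:
'l': a..z range, 26 + ord('l') − ord('a') = 37
'S': A..Z range, ord('S') − ord('A') = 18
'G': A..Z range, ord('G') − ord('A') = 6
'w': a..z range, 26 + ord('w') − ord('a') = 48
'r': a..z range, 26 + ord('r') − ord('a') = 43
'g': a..z range, 26 + ord('g') − ord('a') = 32
'a': a..z range, 26 + ord('a') − ord('a') = 26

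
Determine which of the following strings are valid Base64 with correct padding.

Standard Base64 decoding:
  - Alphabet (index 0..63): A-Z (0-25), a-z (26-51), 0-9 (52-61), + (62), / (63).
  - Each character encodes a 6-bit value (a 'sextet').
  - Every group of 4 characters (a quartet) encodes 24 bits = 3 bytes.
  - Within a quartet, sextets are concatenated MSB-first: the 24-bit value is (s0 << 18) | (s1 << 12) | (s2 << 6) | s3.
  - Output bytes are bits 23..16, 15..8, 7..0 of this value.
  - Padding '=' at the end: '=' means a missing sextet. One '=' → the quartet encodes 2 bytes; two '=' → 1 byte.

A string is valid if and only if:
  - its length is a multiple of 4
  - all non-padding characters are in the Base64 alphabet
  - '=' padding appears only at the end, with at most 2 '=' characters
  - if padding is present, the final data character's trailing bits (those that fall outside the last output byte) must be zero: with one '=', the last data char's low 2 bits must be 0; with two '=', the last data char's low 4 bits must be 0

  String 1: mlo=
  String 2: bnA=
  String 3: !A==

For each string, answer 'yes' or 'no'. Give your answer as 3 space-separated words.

String 1: 'mlo=' → valid
String 2: 'bnA=' → valid
String 3: '!A==' → invalid (bad char(s): ['!'])

Answer: yes yes no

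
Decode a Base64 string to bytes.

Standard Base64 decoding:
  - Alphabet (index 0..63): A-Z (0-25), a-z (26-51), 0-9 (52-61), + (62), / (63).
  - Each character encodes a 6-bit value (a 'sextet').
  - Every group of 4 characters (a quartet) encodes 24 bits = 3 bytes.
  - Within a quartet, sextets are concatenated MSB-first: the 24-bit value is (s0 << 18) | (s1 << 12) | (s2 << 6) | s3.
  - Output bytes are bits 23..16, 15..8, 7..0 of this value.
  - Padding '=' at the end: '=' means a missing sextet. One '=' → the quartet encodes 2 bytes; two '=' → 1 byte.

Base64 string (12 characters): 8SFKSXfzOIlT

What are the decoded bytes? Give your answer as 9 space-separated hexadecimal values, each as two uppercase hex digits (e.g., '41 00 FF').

Answer: F1 21 4A 49 77 F3 38 89 53

Derivation:
After char 0 ('8'=60): chars_in_quartet=1 acc=0x3C bytes_emitted=0
After char 1 ('S'=18): chars_in_quartet=2 acc=0xF12 bytes_emitted=0
After char 2 ('F'=5): chars_in_quartet=3 acc=0x3C485 bytes_emitted=0
After char 3 ('K'=10): chars_in_quartet=4 acc=0xF1214A -> emit F1 21 4A, reset; bytes_emitted=3
After char 4 ('S'=18): chars_in_quartet=1 acc=0x12 bytes_emitted=3
After char 5 ('X'=23): chars_in_quartet=2 acc=0x497 bytes_emitted=3
After char 6 ('f'=31): chars_in_quartet=3 acc=0x125DF bytes_emitted=3
After char 7 ('z'=51): chars_in_quartet=4 acc=0x4977F3 -> emit 49 77 F3, reset; bytes_emitted=6
After char 8 ('O'=14): chars_in_quartet=1 acc=0xE bytes_emitted=6
After char 9 ('I'=8): chars_in_quartet=2 acc=0x388 bytes_emitted=6
After char 10 ('l'=37): chars_in_quartet=3 acc=0xE225 bytes_emitted=6
After char 11 ('T'=19): chars_in_quartet=4 acc=0x388953 -> emit 38 89 53, reset; bytes_emitted=9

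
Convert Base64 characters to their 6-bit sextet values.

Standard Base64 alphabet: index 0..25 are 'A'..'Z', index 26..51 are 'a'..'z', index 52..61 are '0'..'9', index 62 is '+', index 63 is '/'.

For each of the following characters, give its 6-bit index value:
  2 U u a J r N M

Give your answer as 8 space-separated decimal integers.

Answer: 54 20 46 26 9 43 13 12

Derivation:
'2': 0..9 range, 52 + ord('2') − ord('0') = 54
'U': A..Z range, ord('U') − ord('A') = 20
'u': a..z range, 26 + ord('u') − ord('a') = 46
'a': a..z range, 26 + ord('a') − ord('a') = 26
'J': A..Z range, ord('J') − ord('A') = 9
'r': a..z range, 26 + ord('r') − ord('a') = 43
'N': A..Z range, ord('N') − ord('A') = 13
'M': A..Z range, ord('M') − ord('A') = 12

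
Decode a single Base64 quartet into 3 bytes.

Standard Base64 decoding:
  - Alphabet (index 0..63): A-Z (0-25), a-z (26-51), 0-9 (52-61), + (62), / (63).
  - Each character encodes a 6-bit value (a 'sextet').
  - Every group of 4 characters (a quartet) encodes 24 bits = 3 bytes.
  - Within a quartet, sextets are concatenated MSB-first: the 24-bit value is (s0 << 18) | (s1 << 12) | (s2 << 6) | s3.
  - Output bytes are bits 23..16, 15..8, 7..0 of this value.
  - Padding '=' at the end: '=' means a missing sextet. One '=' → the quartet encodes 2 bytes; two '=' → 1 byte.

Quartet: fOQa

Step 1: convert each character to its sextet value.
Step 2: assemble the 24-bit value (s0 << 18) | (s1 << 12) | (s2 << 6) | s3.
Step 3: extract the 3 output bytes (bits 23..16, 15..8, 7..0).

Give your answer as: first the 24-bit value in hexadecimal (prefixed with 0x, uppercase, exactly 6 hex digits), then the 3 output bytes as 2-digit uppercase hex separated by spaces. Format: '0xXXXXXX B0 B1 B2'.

Sextets: f=31, O=14, Q=16, a=26
24-bit: (31<<18) | (14<<12) | (16<<6) | 26
      = 0x7C0000 | 0x00E000 | 0x000400 | 0x00001A
      = 0x7CE41A
Bytes: (v>>16)&0xFF=7C, (v>>8)&0xFF=E4, v&0xFF=1A

Answer: 0x7CE41A 7C E4 1A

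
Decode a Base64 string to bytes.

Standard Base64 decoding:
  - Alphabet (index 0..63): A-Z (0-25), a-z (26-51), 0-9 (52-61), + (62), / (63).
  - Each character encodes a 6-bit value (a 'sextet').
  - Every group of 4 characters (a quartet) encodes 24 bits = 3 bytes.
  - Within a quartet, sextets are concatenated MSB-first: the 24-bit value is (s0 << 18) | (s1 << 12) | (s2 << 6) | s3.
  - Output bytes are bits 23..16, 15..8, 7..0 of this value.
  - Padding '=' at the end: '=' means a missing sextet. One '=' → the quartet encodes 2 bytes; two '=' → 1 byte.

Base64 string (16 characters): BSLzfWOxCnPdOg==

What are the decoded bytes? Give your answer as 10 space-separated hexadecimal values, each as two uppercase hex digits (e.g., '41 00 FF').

After char 0 ('B'=1): chars_in_quartet=1 acc=0x1 bytes_emitted=0
After char 1 ('S'=18): chars_in_quartet=2 acc=0x52 bytes_emitted=0
After char 2 ('L'=11): chars_in_quartet=3 acc=0x148B bytes_emitted=0
After char 3 ('z'=51): chars_in_quartet=4 acc=0x522F3 -> emit 05 22 F3, reset; bytes_emitted=3
After char 4 ('f'=31): chars_in_quartet=1 acc=0x1F bytes_emitted=3
After char 5 ('W'=22): chars_in_quartet=2 acc=0x7D6 bytes_emitted=3
After char 6 ('O'=14): chars_in_quartet=3 acc=0x1F58E bytes_emitted=3
After char 7 ('x'=49): chars_in_quartet=4 acc=0x7D63B1 -> emit 7D 63 B1, reset; bytes_emitted=6
After char 8 ('C'=2): chars_in_quartet=1 acc=0x2 bytes_emitted=6
After char 9 ('n'=39): chars_in_quartet=2 acc=0xA7 bytes_emitted=6
After char 10 ('P'=15): chars_in_quartet=3 acc=0x29CF bytes_emitted=6
After char 11 ('d'=29): chars_in_quartet=4 acc=0xA73DD -> emit 0A 73 DD, reset; bytes_emitted=9
After char 12 ('O'=14): chars_in_quartet=1 acc=0xE bytes_emitted=9
After char 13 ('g'=32): chars_in_quartet=2 acc=0x3A0 bytes_emitted=9
Padding '==': partial quartet acc=0x3A0 -> emit 3A; bytes_emitted=10

Answer: 05 22 F3 7D 63 B1 0A 73 DD 3A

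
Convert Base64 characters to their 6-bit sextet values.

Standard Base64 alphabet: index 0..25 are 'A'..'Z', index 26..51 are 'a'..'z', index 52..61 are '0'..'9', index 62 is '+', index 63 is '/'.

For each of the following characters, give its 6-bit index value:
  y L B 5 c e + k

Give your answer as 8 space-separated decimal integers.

'y': a..z range, 26 + ord('y') − ord('a') = 50
'L': A..Z range, ord('L') − ord('A') = 11
'B': A..Z range, ord('B') − ord('A') = 1
'5': 0..9 range, 52 + ord('5') − ord('0') = 57
'c': a..z range, 26 + ord('c') − ord('a') = 28
'e': a..z range, 26 + ord('e') − ord('a') = 30
'+': index 62
'k': a..z range, 26 + ord('k') − ord('a') = 36

Answer: 50 11 1 57 28 30 62 36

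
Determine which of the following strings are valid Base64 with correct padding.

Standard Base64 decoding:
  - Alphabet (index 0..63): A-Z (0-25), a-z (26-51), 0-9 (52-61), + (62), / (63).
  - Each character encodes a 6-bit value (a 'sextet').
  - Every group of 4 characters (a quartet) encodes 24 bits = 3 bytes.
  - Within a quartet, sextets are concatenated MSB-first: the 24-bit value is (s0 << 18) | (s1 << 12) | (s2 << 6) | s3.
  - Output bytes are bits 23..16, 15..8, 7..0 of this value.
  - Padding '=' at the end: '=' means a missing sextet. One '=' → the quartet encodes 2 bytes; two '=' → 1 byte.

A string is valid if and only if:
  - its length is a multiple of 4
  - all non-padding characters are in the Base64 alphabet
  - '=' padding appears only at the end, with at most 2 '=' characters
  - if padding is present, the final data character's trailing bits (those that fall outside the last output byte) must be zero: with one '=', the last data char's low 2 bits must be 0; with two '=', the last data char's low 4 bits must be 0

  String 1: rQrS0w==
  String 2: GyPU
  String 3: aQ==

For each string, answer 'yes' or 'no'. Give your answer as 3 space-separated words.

String 1: 'rQrS0w==' → valid
String 2: 'GyPU' → valid
String 3: 'aQ==' → valid

Answer: yes yes yes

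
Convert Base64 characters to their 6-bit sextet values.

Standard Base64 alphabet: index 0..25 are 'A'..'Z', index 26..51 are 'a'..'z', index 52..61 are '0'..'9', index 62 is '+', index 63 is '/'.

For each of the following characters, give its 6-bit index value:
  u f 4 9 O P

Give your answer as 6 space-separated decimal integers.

'u': a..z range, 26 + ord('u') − ord('a') = 46
'f': a..z range, 26 + ord('f') − ord('a') = 31
'4': 0..9 range, 52 + ord('4') − ord('0') = 56
'9': 0..9 range, 52 + ord('9') − ord('0') = 61
'O': A..Z range, ord('O') − ord('A') = 14
'P': A..Z range, ord('P') − ord('A') = 15

Answer: 46 31 56 61 14 15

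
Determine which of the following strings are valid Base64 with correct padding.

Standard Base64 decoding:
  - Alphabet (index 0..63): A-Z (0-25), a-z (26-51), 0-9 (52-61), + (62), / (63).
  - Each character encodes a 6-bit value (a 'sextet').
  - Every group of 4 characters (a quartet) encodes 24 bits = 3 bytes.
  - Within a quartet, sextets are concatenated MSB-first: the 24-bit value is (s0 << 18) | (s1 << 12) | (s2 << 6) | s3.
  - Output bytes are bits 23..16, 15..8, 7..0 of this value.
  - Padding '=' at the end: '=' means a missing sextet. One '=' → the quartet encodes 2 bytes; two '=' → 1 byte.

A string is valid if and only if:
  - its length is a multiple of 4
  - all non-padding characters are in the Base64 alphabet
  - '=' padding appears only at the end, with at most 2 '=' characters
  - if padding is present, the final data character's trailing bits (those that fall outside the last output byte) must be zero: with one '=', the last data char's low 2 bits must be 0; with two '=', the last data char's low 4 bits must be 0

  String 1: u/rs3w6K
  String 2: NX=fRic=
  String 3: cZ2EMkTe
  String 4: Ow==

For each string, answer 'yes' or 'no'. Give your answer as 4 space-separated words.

Answer: yes no yes yes

Derivation:
String 1: 'u/rs3w6K' → valid
String 2: 'NX=fRic=' → invalid (bad char(s): ['=']; '=' in middle)
String 3: 'cZ2EMkTe' → valid
String 4: 'Ow==' → valid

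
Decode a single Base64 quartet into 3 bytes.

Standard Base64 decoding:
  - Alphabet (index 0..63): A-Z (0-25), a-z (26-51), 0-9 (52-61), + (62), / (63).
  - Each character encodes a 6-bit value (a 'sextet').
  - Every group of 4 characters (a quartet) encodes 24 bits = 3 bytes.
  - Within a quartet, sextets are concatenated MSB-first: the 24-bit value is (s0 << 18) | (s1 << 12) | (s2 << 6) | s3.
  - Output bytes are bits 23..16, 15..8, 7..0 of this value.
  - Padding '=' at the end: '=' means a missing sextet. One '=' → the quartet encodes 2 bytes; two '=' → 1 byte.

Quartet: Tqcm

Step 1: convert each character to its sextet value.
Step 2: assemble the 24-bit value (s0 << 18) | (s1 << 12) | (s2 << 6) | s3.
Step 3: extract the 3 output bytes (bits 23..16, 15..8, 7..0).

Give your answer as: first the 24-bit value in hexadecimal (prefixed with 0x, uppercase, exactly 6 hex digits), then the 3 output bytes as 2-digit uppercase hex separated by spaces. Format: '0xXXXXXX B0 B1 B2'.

Sextets: T=19, q=42, c=28, m=38
24-bit: (19<<18) | (42<<12) | (28<<6) | 38
      = 0x4C0000 | 0x02A000 | 0x000700 | 0x000026
      = 0x4EA726
Bytes: (v>>16)&0xFF=4E, (v>>8)&0xFF=A7, v&0xFF=26

Answer: 0x4EA726 4E A7 26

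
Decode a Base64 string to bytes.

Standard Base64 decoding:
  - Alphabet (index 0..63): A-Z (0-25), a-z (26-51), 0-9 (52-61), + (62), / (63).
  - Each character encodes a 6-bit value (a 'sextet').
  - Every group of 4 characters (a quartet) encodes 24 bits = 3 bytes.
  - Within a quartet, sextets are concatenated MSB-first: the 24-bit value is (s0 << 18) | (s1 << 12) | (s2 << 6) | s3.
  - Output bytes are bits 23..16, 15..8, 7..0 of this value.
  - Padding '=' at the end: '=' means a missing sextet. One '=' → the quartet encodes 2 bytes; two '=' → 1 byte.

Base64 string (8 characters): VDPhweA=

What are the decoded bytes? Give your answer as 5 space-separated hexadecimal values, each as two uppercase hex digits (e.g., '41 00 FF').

After char 0 ('V'=21): chars_in_quartet=1 acc=0x15 bytes_emitted=0
After char 1 ('D'=3): chars_in_quartet=2 acc=0x543 bytes_emitted=0
After char 2 ('P'=15): chars_in_quartet=3 acc=0x150CF bytes_emitted=0
After char 3 ('h'=33): chars_in_quartet=4 acc=0x5433E1 -> emit 54 33 E1, reset; bytes_emitted=3
After char 4 ('w'=48): chars_in_quartet=1 acc=0x30 bytes_emitted=3
After char 5 ('e'=30): chars_in_quartet=2 acc=0xC1E bytes_emitted=3
After char 6 ('A'=0): chars_in_quartet=3 acc=0x30780 bytes_emitted=3
Padding '=': partial quartet acc=0x30780 -> emit C1 E0; bytes_emitted=5

Answer: 54 33 E1 C1 E0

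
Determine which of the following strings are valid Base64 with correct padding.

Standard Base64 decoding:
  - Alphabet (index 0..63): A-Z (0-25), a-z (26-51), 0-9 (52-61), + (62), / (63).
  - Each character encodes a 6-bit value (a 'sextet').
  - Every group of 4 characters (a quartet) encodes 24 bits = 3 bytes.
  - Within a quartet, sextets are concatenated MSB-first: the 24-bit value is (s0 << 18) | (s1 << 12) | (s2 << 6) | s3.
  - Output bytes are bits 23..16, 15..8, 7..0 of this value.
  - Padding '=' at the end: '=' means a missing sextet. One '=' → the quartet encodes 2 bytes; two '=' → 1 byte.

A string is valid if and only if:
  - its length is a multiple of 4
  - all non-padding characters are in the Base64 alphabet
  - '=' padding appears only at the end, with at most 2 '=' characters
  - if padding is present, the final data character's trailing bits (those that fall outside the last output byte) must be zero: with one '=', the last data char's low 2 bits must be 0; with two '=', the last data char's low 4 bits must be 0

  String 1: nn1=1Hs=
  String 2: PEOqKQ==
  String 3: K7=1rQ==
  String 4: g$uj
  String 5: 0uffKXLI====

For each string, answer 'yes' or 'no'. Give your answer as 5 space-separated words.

Answer: no yes no no no

Derivation:
String 1: 'nn1=1Hs=' → invalid (bad char(s): ['=']; '=' in middle)
String 2: 'PEOqKQ==' → valid
String 3: 'K7=1rQ==' → invalid (bad char(s): ['=']; '=' in middle)
String 4: 'g$uj' → invalid (bad char(s): ['$'])
String 5: '0uffKXLI====' → invalid (4 pad chars (max 2))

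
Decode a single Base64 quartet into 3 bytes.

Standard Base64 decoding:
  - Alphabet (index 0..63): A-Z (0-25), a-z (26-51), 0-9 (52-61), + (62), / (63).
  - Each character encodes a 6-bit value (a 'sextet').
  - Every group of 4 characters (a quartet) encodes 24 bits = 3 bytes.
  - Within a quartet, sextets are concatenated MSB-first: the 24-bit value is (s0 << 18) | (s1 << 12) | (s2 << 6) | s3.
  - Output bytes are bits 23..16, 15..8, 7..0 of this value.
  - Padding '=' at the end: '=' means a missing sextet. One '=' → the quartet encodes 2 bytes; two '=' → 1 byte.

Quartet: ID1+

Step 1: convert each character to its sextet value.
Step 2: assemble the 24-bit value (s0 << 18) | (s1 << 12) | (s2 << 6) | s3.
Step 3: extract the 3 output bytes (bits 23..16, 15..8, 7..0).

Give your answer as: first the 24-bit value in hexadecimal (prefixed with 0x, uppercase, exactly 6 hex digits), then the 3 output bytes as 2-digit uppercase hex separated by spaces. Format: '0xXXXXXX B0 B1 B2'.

Answer: 0x203D7E 20 3D 7E

Derivation:
Sextets: I=8, D=3, 1=53, +=62
24-bit: (8<<18) | (3<<12) | (53<<6) | 62
      = 0x200000 | 0x003000 | 0x000D40 | 0x00003E
      = 0x203D7E
Bytes: (v>>16)&0xFF=20, (v>>8)&0xFF=3D, v&0xFF=7E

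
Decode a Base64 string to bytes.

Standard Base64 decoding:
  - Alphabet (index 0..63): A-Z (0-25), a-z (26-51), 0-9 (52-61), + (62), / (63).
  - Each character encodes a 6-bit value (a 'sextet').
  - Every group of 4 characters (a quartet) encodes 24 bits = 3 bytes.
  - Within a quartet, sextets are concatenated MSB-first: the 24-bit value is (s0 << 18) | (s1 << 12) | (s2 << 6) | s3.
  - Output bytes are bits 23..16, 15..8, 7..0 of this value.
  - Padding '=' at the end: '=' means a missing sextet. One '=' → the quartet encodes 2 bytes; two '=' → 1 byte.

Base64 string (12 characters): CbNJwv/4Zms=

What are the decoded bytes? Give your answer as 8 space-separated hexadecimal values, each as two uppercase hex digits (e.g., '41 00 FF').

After char 0 ('C'=2): chars_in_quartet=1 acc=0x2 bytes_emitted=0
After char 1 ('b'=27): chars_in_quartet=2 acc=0x9B bytes_emitted=0
After char 2 ('N'=13): chars_in_quartet=3 acc=0x26CD bytes_emitted=0
After char 3 ('J'=9): chars_in_quartet=4 acc=0x9B349 -> emit 09 B3 49, reset; bytes_emitted=3
After char 4 ('w'=48): chars_in_quartet=1 acc=0x30 bytes_emitted=3
After char 5 ('v'=47): chars_in_quartet=2 acc=0xC2F bytes_emitted=3
After char 6 ('/'=63): chars_in_quartet=3 acc=0x30BFF bytes_emitted=3
After char 7 ('4'=56): chars_in_quartet=4 acc=0xC2FFF8 -> emit C2 FF F8, reset; bytes_emitted=6
After char 8 ('Z'=25): chars_in_quartet=1 acc=0x19 bytes_emitted=6
After char 9 ('m'=38): chars_in_quartet=2 acc=0x666 bytes_emitted=6
After char 10 ('s'=44): chars_in_quartet=3 acc=0x199AC bytes_emitted=6
Padding '=': partial quartet acc=0x199AC -> emit 66 6B; bytes_emitted=8

Answer: 09 B3 49 C2 FF F8 66 6B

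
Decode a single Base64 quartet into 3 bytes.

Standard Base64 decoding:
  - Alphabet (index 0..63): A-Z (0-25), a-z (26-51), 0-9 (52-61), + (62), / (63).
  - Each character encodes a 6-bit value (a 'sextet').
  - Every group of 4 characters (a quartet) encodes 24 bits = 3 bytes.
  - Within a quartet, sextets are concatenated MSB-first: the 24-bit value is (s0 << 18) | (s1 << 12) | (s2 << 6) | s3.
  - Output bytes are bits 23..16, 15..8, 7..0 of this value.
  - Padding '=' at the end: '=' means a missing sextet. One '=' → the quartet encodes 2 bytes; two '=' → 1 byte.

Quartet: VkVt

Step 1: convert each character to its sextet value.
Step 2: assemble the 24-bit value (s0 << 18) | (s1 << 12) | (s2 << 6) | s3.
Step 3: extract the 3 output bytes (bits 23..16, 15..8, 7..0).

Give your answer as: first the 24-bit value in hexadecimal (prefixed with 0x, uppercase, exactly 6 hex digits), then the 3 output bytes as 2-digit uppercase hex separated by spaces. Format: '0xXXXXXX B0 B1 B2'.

Answer: 0x56456D 56 45 6D

Derivation:
Sextets: V=21, k=36, V=21, t=45
24-bit: (21<<18) | (36<<12) | (21<<6) | 45
      = 0x540000 | 0x024000 | 0x000540 | 0x00002D
      = 0x56456D
Bytes: (v>>16)&0xFF=56, (v>>8)&0xFF=45, v&0xFF=6D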